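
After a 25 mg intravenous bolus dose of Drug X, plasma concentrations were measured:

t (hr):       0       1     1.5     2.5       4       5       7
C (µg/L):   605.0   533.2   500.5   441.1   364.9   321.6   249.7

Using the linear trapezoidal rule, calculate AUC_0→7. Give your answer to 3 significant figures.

Trapezoidal AUC_0→7:
  [0→1]: (605.0+533.2)/2 × 1 = 569.1
  [1→1.5]: (533.2+500.5)/2 × 0.5 = 258.425
  [1.5→2.5]: (500.5+441.1)/2 × 1 = 470.8
  [2.5→4]: (441.1+364.9)/2 × 1.5 = 604.5
  [4→5]: (364.9+321.6)/2 × 1 = 343.25
  [5→7]: (321.6+249.7)/2 × 2 = 571.3
  Sum = 2817.375 µg/L·hr

AUC = 2820 µg/L·hr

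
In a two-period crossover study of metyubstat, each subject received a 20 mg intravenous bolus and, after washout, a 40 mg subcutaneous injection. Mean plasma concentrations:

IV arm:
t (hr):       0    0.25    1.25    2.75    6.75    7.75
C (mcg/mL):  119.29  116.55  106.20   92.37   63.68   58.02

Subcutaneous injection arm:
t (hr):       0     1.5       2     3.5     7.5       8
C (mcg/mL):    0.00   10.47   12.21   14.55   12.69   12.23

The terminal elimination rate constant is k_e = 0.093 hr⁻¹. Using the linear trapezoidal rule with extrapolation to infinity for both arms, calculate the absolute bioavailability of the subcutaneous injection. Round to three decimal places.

F = 0.088

Trapezoidal AUC_0→7.75 (IV):
  [0→0.25]: (119.29+116.55)/2 × 0.25 = 29.48
  [0.25→1.25]: (116.55+106.20)/2 × 1 = 111.375
  [1.25→2.75]: (106.20+92.37)/2 × 1.5 = 148.9275
  [2.75→6.75]: (92.37+63.68)/2 × 4 = 312.1
  [6.75→7.75]: (63.68+58.02)/2 × 1 = 60.85
  Sum = 662.7325 mcg/mL·hr
IV tail: 58.02/0.093 = 623.871; AUC_iv,0→∞ = 662.7325 + 623.871 = 1286.6035 mcg/mL·hr
Trapezoidal AUC_0→8 (subcutaneous injection):
  [0→1.5]: (0.00+10.47)/2 × 1.5 = 7.8525
  [1.5→2]: (10.47+12.21)/2 × 0.5 = 5.67
  [2→3.5]: (12.21+14.55)/2 × 1.5 = 20.07
  [3.5→7.5]: (14.55+12.69)/2 × 4 = 54.48
  [7.5→8]: (12.69+12.23)/2 × 0.5 = 6.23
  Sum = 94.3025 mcg/mL·hr
subcutaneous injection tail: 12.23/0.093 = 131.505; AUC_ev,0→∞ = 94.3025 + 131.505 = 225.8075 mcg/mL·hr
F = (AUC_ev/D_ev)/(AUC_iv/D_iv) = (225.8075/40)/(1286.6035/20) = 5.6451875/64.330175 = 0.0878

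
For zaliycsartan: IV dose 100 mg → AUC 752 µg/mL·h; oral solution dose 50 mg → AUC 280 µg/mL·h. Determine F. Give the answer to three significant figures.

F = 0.745

F = (AUC_ev / D_ev) / (AUC_iv / D_iv)
  = (280/50) / (752/100)
  = 5.6 / 7.52 = 0.7447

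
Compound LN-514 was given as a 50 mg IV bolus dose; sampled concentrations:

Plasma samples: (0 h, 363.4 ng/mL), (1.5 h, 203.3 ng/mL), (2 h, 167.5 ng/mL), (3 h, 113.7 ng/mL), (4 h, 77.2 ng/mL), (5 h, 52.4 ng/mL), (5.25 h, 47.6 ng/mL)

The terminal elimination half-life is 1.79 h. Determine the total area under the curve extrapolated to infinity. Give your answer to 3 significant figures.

AUC = 954 ng/mL·h

Trapezoidal AUC_0→5.25:
  [0→1.5]: (363.4+203.3)/2 × 1.5 = 425.025
  [1.5→2]: (203.3+167.5)/2 × 0.5 = 92.7
  [2→3]: (167.5+113.7)/2 × 1 = 140.6
  [3→4]: (113.7+77.2)/2 × 1 = 95.45
  [4→5]: (77.2+52.4)/2 × 1 = 64.8
  [5→5.25]: (52.4+47.6)/2 × 0.25 = 12.5
  Sum = 831.075 ng/mL·h
k_e = ln2 / t½ = 0.693147 / 1.79 = 0.3872 h^-1
Extrapolated tail: C_last / k_e = 47.6 / 0.3872 = 122.934
AUC_0→∞ = 831.075 + 122.934 = 954.009 ng/mL·h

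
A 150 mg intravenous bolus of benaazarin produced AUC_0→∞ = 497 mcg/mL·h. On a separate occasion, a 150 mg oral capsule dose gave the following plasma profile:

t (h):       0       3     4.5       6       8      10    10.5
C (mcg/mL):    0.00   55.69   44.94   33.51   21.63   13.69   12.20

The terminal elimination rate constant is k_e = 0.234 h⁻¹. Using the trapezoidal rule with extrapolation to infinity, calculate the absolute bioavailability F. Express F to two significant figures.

Trapezoidal AUC_0→10.5 (oral capsule):
  [0→3]: (0.00+55.69)/2 × 3 = 83.535
  [3→4.5]: (55.69+44.94)/2 × 1.5 = 75.4725
  [4.5→6]: (44.94+33.51)/2 × 1.5 = 58.8375
  [6→8]: (33.51+21.63)/2 × 2 = 55.14
  [8→10]: (21.63+13.69)/2 × 2 = 35.32
  [10→10.5]: (13.69+12.20)/2 × 0.5 = 6.4725
  Sum = 314.7775 mcg/mL·h
Tail: C_last/k_e = 12.20/0.234 = 52.137
AUC_0→∞ (oral capsule) = 314.7775 + 52.137 = 366.9145 mcg/mL·h
F = (AUC_ev/D_ev)/(AUC_iv/D_iv) = (366.9145/150)/(497/150) = 2.4461/3.31333 = 0.7383

F = 0.74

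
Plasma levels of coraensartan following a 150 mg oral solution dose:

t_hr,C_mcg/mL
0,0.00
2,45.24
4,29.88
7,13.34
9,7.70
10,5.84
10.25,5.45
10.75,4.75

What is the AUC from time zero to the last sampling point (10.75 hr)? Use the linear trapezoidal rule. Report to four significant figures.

Trapezoidal AUC_0→10.75:
  [0→2]: (0.00+45.24)/2 × 2 = 45.24
  [2→4]: (45.24+29.88)/2 × 2 = 75.12
  [4→7]: (29.88+13.34)/2 × 3 = 64.83
  [7→9]: (13.34+7.70)/2 × 2 = 21.04
  [9→10]: (7.70+5.84)/2 × 1 = 6.77
  [10→10.25]: (5.84+5.45)/2 × 0.25 = 1.41125
  [10.25→10.75]: (5.45+4.75)/2 × 0.5 = 2.55
  Sum = 216.96125 mcg/mL·hr

AUC = 217.0 mcg/mL·hr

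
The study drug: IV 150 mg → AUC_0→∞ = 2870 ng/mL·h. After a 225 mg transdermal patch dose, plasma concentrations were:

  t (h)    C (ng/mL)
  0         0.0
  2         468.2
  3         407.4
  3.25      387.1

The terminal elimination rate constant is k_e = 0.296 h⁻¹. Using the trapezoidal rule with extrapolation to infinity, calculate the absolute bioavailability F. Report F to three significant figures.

Trapezoidal AUC_0→3.25 (transdermal patch):
  [0→2]: (0.0+468.2)/2 × 2 = 468.2
  [2→3]: (468.2+407.4)/2 × 1 = 437.8
  [3→3.25]: (407.4+387.1)/2 × 0.25 = 99.3125
  Sum = 1005.3125 ng/mL·h
Tail: C_last/k_e = 387.1/0.296 = 1307.770
AUC_0→∞ (transdermal patch) = 1005.3125 + 1307.770 = 2313.0825 ng/mL·h
F = (AUC_ev/D_ev)/(AUC_iv/D_iv) = (2313.0825/225)/(2870/150) = 10.2804/19.1333 = 0.5373

F = 0.537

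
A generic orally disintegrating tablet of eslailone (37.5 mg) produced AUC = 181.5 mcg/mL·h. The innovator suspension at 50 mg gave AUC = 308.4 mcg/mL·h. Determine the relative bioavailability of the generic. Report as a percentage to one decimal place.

F_rel = (AUC_test/D_test) / (AUC_ref/D_ref)
      = (181.5/37.5) / (308.4/50)
      = 4.84 / 6.168 = 0.7847 = 78.47%

F_rel = 78.5%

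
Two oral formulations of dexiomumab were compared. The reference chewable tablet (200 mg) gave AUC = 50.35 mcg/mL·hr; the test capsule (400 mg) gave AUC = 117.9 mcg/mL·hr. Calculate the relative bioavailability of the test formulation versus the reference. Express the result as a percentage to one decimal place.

F_rel = 117.1%

F_rel = (AUC_test/D_test) / (AUC_ref/D_ref)
      = (117.9/400) / (50.35/200)
      = 0.29475 / 0.25175 = 1.1708 = 117.08%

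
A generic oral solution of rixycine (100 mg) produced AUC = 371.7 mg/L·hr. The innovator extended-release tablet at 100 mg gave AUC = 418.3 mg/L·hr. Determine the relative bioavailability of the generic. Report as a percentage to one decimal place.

F_rel = (AUC_test/D_test) / (AUC_ref/D_ref)
      = (371.7/100) / (418.3/100)
      = 3.717 / 4.183 = 0.8886 = 88.86%

F_rel = 88.9%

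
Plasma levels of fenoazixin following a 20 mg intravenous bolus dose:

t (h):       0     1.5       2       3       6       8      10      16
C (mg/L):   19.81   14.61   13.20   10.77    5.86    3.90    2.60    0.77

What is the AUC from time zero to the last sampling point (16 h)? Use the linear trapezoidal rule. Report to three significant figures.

AUC = 96.1 mg/L·h

Trapezoidal AUC_0→16:
  [0→1.5]: (19.81+14.61)/2 × 1.5 = 25.815
  [1.5→2]: (14.61+13.20)/2 × 0.5 = 6.9525
  [2→3]: (13.20+10.77)/2 × 1 = 11.985
  [3→6]: (10.77+5.86)/2 × 3 = 24.945
  [6→8]: (5.86+3.90)/2 × 2 = 9.76
  [8→10]: (3.90+2.60)/2 × 2 = 6.5
  [10→16]: (2.60+0.77)/2 × 6 = 10.11
  Sum = 96.0675 mg/L·h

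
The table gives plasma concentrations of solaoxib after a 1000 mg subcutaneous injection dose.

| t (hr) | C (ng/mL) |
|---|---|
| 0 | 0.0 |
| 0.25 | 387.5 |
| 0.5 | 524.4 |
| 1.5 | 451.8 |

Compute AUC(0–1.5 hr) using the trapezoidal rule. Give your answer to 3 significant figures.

Trapezoidal AUC_0→1.5:
  [0→0.25]: (0.0+387.5)/2 × 0.25 = 48.4375
  [0.25→0.5]: (387.5+524.4)/2 × 0.25 = 113.9875
  [0.5→1.5]: (524.4+451.8)/2 × 1 = 488.1
  Sum = 650.525 ng/mL·hr

AUC = 651 ng/mL·hr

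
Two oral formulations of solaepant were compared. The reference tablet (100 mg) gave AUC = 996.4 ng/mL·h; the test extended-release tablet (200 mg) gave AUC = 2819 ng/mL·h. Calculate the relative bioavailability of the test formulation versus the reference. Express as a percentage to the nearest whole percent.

F_rel = 141%

F_rel = (AUC_test/D_test) / (AUC_ref/D_ref)
      = (2819/200) / (996.4/100)
      = 14.095 / 9.964 = 1.4146 = 141.46%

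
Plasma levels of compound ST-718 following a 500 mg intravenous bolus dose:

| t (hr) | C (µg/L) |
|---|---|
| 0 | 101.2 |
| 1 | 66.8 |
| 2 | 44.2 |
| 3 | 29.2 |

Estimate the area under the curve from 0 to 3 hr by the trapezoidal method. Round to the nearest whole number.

AUC = 176 µg/L·hr

Trapezoidal AUC_0→3:
  [0→1]: (101.2+66.8)/2 × 1 = 84.0
  [1→2]: (66.8+44.2)/2 × 1 = 55.5
  [2→3]: (44.2+29.2)/2 × 1 = 36.7
  Sum = 176.2 µg/L·hr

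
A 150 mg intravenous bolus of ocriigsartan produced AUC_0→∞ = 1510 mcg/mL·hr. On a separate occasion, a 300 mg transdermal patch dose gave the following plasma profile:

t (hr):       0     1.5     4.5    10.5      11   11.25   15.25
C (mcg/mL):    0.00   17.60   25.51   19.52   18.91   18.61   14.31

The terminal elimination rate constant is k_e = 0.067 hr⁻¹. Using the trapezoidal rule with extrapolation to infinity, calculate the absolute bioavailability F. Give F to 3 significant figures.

F = 0.168

Trapezoidal AUC_0→15.25 (transdermal patch):
  [0→1.5]: (0.00+17.60)/2 × 1.5 = 13.2
  [1.5→4.5]: (17.60+25.51)/2 × 3 = 64.665
  [4.5→10.5]: (25.51+19.52)/2 × 6 = 135.09
  [10.5→11]: (19.52+18.91)/2 × 0.5 = 9.6075
  [11→11.25]: (18.91+18.61)/2 × 0.25 = 4.69
  [11.25→15.25]: (18.61+14.31)/2 × 4 = 65.84
  Sum = 293.0925 mcg/mL·hr
Tail: C_last/k_e = 14.31/0.067 = 213.582
AUC_0→∞ (transdermal patch) = 293.0925 + 213.582 = 506.6745 mcg/mL·hr
F = (AUC_ev/D_ev)/(AUC_iv/D_iv) = (506.6745/300)/(1510/150) = 1.688915/10.0667 = 0.1678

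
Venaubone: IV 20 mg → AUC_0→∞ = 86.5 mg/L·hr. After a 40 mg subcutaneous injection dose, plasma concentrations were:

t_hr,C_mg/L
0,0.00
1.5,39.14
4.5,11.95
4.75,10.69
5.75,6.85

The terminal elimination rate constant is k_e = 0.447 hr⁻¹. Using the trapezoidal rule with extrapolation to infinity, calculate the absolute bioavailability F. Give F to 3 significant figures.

Trapezoidal AUC_0→5.75 (subcutaneous injection):
  [0→1.5]: (0.00+39.14)/2 × 1.5 = 29.355
  [1.5→4.5]: (39.14+11.95)/2 × 3 = 76.635
  [4.5→4.75]: (11.95+10.69)/2 × 0.25 = 2.83
  [4.75→5.75]: (10.69+6.85)/2 × 1 = 8.77
  Sum = 117.59 mg/L·hr
Tail: C_last/k_e = 6.85/0.447 = 15.324
AUC_0→∞ (subcutaneous injection) = 117.59 + 15.324 = 132.914 mg/L·hr
F = (AUC_ev/D_ev)/(AUC_iv/D_iv) = (132.914/40)/(86.5/20) = 3.32285/4.325 = 0.7683

F = 0.768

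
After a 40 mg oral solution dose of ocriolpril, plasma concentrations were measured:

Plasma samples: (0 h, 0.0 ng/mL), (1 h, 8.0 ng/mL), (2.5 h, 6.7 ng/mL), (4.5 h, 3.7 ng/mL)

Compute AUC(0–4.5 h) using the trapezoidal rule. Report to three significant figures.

Trapezoidal AUC_0→4.5:
  [0→1]: (0.0+8.0)/2 × 1 = 4.0
  [1→2.5]: (8.0+6.7)/2 × 1.5 = 11.025
  [2.5→4.5]: (6.7+3.7)/2 × 2 = 10.4
  Sum = 25.425 ng/mL·h

AUC = 25.4 ng/mL·h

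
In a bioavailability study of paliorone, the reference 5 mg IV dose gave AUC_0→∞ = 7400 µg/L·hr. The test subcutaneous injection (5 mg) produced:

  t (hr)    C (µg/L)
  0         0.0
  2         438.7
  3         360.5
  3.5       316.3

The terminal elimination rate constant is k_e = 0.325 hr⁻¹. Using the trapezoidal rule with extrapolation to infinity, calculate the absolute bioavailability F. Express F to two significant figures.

F = 0.27

Trapezoidal AUC_0→3.5 (subcutaneous injection):
  [0→2]: (0.0+438.7)/2 × 2 = 438.7
  [2→3]: (438.7+360.5)/2 × 1 = 399.6
  [3→3.5]: (360.5+316.3)/2 × 0.5 = 169.2
  Sum = 1007.5 µg/L·hr
Tail: C_last/k_e = 316.3/0.325 = 973.231
AUC_0→∞ (subcutaneous injection) = 1007.5 + 973.231 = 1980.731 µg/L·hr
F = (AUC_ev/D_ev)/(AUC_iv/D_iv) = (1980.731/5)/(7400/5) = 396.1462/1480 = 0.2677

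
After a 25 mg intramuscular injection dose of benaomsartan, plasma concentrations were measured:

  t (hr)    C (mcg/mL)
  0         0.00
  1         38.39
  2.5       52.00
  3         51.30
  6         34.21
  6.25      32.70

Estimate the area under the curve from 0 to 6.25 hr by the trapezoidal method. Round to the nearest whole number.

AUC = 249 mcg/mL·hr

Trapezoidal AUC_0→6.25:
  [0→1]: (0.00+38.39)/2 × 1 = 19.195
  [1→2.5]: (38.39+52.00)/2 × 1.5 = 67.7925
  [2.5→3]: (52.00+51.30)/2 × 0.5 = 25.825
  [3→6]: (51.30+34.21)/2 × 3 = 128.265
  [6→6.25]: (34.21+32.70)/2 × 0.25 = 8.36375
  Sum = 249.44125 mcg/mL·hr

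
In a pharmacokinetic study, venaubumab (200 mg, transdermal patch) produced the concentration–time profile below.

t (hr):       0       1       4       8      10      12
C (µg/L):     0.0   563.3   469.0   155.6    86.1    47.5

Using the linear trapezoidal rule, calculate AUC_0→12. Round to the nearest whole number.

AUC = 3455 µg/L·hr

Trapezoidal AUC_0→12:
  [0→1]: (0.0+563.3)/2 × 1 = 281.65
  [1→4]: (563.3+469.0)/2 × 3 = 1548.45
  [4→8]: (469.0+155.6)/2 × 4 = 1249.2
  [8→10]: (155.6+86.1)/2 × 2 = 241.7
  [10→12]: (86.1+47.5)/2 × 2 = 133.6
  Sum = 3454.6 µg/L·hr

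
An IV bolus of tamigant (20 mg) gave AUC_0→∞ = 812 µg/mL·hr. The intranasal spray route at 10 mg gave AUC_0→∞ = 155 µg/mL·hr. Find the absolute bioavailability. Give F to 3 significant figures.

F = 0.382

F = (AUC_ev / D_ev) / (AUC_iv / D_iv)
  = (155/10) / (812/20)
  = 15.5 / 40.6 = 0.3818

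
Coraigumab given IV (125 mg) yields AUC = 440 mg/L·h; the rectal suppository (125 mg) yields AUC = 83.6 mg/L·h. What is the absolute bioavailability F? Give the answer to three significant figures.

F = 0.190

F = (AUC_ev / D_ev) / (AUC_iv / D_iv)
  = (83.6/125) / (440/125)
  = 0.6688 / 3.52 = 0.1900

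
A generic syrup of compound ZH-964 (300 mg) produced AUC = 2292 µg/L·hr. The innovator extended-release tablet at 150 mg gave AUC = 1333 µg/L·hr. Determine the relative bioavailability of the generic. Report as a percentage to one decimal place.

F_rel = (AUC_test/D_test) / (AUC_ref/D_ref)
      = (2292/300) / (1333/150)
      = 7.64 / 8.88667 = 0.8597 = 85.97%

F_rel = 86.0%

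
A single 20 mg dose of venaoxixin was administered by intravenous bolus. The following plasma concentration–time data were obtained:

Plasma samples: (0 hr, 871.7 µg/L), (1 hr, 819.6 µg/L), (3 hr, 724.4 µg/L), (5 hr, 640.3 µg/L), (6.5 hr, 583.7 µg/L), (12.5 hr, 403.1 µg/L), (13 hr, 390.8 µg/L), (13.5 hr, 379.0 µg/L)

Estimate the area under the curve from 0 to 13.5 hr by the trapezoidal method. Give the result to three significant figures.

AUC = 8020 µg/L·hr

Trapezoidal AUC_0→13.5:
  [0→1]: (871.7+819.6)/2 × 1 = 845.65
  [1→3]: (819.6+724.4)/2 × 2 = 1544.0
  [3→5]: (724.4+640.3)/2 × 2 = 1364.7
  [5→6.5]: (640.3+583.7)/2 × 1.5 = 918.0
  [6.5→12.5]: (583.7+403.1)/2 × 6 = 2960.4
  [12.5→13]: (403.1+390.8)/2 × 0.5 = 198.475
  [13→13.5]: (390.8+379.0)/2 × 0.5 = 192.45
  Sum = 8023.675 µg/L·hr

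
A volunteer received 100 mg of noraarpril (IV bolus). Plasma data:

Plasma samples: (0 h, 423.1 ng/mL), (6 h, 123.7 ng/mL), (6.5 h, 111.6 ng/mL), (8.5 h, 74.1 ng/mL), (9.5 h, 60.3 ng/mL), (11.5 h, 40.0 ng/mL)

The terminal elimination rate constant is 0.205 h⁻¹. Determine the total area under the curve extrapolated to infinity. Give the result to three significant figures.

Trapezoidal AUC_0→11.5:
  [0→6]: (423.1+123.7)/2 × 6 = 1640.4
  [6→6.5]: (123.7+111.6)/2 × 0.5 = 58.825
  [6.5→8.5]: (111.6+74.1)/2 × 2 = 185.7
  [8.5→9.5]: (74.1+60.3)/2 × 1 = 67.2
  [9.5→11.5]: (60.3+40.0)/2 × 2 = 100.3
  Sum = 2052.425 ng/mL·h
Extrapolated tail: C_last / k_e = 40.0 / 0.205 = 195.122
AUC_0→∞ = 2052.425 + 195.122 = 2247.547 ng/mL·h

AUC = 2250 ng/mL·h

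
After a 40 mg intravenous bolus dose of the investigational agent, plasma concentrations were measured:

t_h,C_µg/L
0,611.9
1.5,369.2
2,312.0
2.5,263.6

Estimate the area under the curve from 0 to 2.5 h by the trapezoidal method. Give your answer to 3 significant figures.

Trapezoidal AUC_0→2.5:
  [0→1.5]: (611.9+369.2)/2 × 1.5 = 735.825
  [1.5→2]: (369.2+312.0)/2 × 0.5 = 170.3
  [2→2.5]: (312.0+263.6)/2 × 0.5 = 143.9
  Sum = 1050.025 µg/L·h

AUC = 1050 µg/L·h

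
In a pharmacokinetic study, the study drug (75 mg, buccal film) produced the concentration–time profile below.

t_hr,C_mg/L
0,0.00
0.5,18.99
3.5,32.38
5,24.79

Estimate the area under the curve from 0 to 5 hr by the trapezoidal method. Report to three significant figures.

AUC = 125 mg/L·hr

Trapezoidal AUC_0→5:
  [0→0.5]: (0.00+18.99)/2 × 0.5 = 4.7475
  [0.5→3.5]: (18.99+32.38)/2 × 3 = 77.055
  [3.5→5]: (32.38+24.79)/2 × 1.5 = 42.8775
  Sum = 124.68 mg/L·hr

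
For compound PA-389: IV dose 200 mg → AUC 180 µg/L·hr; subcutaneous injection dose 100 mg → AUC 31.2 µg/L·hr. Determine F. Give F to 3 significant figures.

F = (AUC_ev / D_ev) / (AUC_iv / D_iv)
  = (31.2/100) / (180/200)
  = 0.312 / 0.9 = 0.3467

F = 0.347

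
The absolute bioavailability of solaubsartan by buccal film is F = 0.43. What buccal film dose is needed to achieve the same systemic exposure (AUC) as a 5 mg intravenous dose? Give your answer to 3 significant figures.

D_buccal = 11.6 mg

For equal systemic exposure: F × D_ev = D_iv
D_ev = D_iv / F = 5 / 0.43 = 11.6279 mg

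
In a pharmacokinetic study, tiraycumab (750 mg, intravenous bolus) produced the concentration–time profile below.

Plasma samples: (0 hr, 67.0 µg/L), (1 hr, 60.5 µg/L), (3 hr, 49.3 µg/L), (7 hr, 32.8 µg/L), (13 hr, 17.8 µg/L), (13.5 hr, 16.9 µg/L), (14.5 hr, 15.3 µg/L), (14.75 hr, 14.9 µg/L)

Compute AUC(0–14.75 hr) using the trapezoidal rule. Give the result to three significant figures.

Trapezoidal AUC_0→14.75:
  [0→1]: (67.0+60.5)/2 × 1 = 63.75
  [1→3]: (60.5+49.3)/2 × 2 = 109.8
  [3→7]: (49.3+32.8)/2 × 4 = 164.2
  [7→13]: (32.8+17.8)/2 × 6 = 151.8
  [13→13.5]: (17.8+16.9)/2 × 0.5 = 8.675
  [13.5→14.5]: (16.9+15.3)/2 × 1 = 16.1
  [14.5→14.75]: (15.3+14.9)/2 × 0.25 = 3.775
  Sum = 518.1 µg/L·hr

AUC = 518 µg/L·hr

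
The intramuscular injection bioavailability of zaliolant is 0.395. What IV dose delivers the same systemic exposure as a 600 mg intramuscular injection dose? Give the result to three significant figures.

Systemic exposure from an extravascular dose = F × D_ev, so the equivalent IV dose is F × D_ev.
D_iv = F × D_ev = 0.395 × 600 = 237 mg

D_iv = 237 mg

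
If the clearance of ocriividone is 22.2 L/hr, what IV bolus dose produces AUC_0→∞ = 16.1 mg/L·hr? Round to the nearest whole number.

Dose = 357 mg

Dose_iv = CL × AUC_0→∞
     = 22.2 × 16.1 = 357.42 mg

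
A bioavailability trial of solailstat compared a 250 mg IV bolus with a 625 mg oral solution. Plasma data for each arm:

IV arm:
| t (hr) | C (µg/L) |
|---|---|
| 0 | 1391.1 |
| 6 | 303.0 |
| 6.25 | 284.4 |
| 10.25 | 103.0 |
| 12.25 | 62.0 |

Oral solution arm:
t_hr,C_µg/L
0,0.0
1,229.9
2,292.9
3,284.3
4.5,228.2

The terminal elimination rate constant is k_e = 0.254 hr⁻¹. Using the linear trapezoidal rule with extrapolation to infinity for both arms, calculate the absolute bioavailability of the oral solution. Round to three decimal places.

Trapezoidal AUC_0→12.25 (IV):
  [0→6]: (1391.1+303.0)/2 × 6 = 5082.3
  [6→6.25]: (303.0+284.4)/2 × 0.25 = 73.425
  [6.25→10.25]: (284.4+103.0)/2 × 4 = 774.8
  [10.25→12.25]: (103.0+62.0)/2 × 2 = 165.0
  Sum = 6095.525 µg/L·hr
IV tail: 62.0/0.254 = 244.094; AUC_iv,0→∞ = 6095.525 + 244.094 = 6339.619 µg/L·hr
Trapezoidal AUC_0→4.5 (oral solution):
  [0→1]: (0.0+229.9)/2 × 1 = 114.95
  [1→2]: (229.9+292.9)/2 × 1 = 261.4
  [2→3]: (292.9+284.3)/2 × 1 = 288.6
  [3→4.5]: (284.3+228.2)/2 × 1.5 = 384.375
  Sum = 1049.325 µg/L·hr
oral solution tail: 228.2/0.254 = 898.425; AUC_ev,0→∞ = 1049.325 + 898.425 = 1947.75 µg/L·hr
F = (AUC_ev/D_ev)/(AUC_iv/D_iv) = (1947.75/625)/(6339.619/250) = 3.1164/25.358476 = 0.1229

F = 0.123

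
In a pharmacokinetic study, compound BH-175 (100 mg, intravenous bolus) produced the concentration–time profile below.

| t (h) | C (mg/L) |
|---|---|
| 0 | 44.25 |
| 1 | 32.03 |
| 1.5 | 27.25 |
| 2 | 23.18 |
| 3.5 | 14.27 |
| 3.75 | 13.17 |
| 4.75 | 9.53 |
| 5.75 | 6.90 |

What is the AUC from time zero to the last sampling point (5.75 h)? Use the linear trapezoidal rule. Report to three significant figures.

AUC = 117 mg/L·h

Trapezoidal AUC_0→5.75:
  [0→1]: (44.25+32.03)/2 × 1 = 38.14
  [1→1.5]: (32.03+27.25)/2 × 0.5 = 14.82
  [1.5→2]: (27.25+23.18)/2 × 0.5 = 12.6075
  [2→3.5]: (23.18+14.27)/2 × 1.5 = 28.0875
  [3.5→3.75]: (14.27+13.17)/2 × 0.25 = 3.43
  [3.75→4.75]: (13.17+9.53)/2 × 1 = 11.35
  [4.75→5.75]: (9.53+6.90)/2 × 1 = 8.215
  Sum = 116.65 mg/L·h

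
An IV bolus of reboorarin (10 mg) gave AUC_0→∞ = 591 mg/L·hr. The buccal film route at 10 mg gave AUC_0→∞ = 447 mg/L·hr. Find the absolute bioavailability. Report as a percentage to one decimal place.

F = (AUC_ev / D_ev) / (AUC_iv / D_iv)
  = (447/10) / (591/10)
  = 44.7 / 59.1 = 0.7563
  = 75.63%

F = 75.6%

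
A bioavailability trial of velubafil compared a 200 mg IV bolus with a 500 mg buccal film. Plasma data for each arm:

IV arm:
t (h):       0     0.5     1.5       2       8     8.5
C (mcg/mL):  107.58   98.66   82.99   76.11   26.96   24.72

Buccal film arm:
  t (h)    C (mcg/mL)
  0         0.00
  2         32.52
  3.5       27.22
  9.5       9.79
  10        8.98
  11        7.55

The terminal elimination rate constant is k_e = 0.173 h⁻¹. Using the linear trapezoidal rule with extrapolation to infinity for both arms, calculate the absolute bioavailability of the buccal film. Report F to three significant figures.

F = 0.151

Trapezoidal AUC_0→8.5 (IV):
  [0→0.5]: (107.58+98.66)/2 × 0.5 = 51.56
  [0.5→1.5]: (98.66+82.99)/2 × 1 = 90.825
  [1.5→2]: (82.99+76.11)/2 × 0.5 = 39.775
  [2→8]: (76.11+26.96)/2 × 6 = 309.21
  [8→8.5]: (26.96+24.72)/2 × 0.5 = 12.92
  Sum = 504.29 mcg/mL·h
IV tail: 24.72/0.173 = 142.890; AUC_iv,0→∞ = 504.29 + 142.890 = 647.18 mcg/mL·h
Trapezoidal AUC_0→11 (buccal film):
  [0→2]: (0.00+32.52)/2 × 2 = 32.52
  [2→3.5]: (32.52+27.22)/2 × 1.5 = 44.805
  [3.5→9.5]: (27.22+9.79)/2 × 6 = 111.03
  [9.5→10]: (9.79+8.98)/2 × 0.5 = 4.6925
  [10→11]: (8.98+7.55)/2 × 1 = 8.265
  Sum = 201.3125 mcg/mL·h
buccal film tail: 7.55/0.173 = 43.642; AUC_ev,0→∞ = 201.3125 + 43.642 = 244.9545 mcg/mL·h
F = (AUC_ev/D_ev)/(AUC_iv/D_iv) = (244.9545/500)/(647.18/200) = 0.489909/3.2359 = 0.1514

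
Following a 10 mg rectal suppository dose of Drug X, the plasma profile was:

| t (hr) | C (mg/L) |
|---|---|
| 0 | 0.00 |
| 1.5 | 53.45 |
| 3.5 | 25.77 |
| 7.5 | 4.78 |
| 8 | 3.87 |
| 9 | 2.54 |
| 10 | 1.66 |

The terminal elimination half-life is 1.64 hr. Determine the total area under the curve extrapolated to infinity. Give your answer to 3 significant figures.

AUC = 192 mg/L·hr

Trapezoidal AUC_0→10:
  [0→1.5]: (0.00+53.45)/2 × 1.5 = 40.0875
  [1.5→3.5]: (53.45+25.77)/2 × 2 = 79.22
  [3.5→7.5]: (25.77+4.78)/2 × 4 = 61.1
  [7.5→8]: (4.78+3.87)/2 × 0.5 = 2.1625
  [8→9]: (3.87+2.54)/2 × 1 = 3.205
  [9→10]: (2.54+1.66)/2 × 1 = 2.1
  Sum = 187.875 mg/L·hr
k_e = ln2 / t½ = 0.693147 / 1.64 = 0.4227 hr^-1
Extrapolated tail: C_last / k_e = 1.66 / 0.4227 = 3.927
AUC_0→∞ = 187.875 + 3.927 = 191.802 mg/L·hr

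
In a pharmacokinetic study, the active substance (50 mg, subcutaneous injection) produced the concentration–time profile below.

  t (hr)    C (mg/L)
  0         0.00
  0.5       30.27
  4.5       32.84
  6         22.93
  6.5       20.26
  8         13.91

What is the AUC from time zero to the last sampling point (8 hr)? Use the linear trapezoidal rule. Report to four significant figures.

AUC = 212.0 mg/L·hr

Trapezoidal AUC_0→8:
  [0→0.5]: (0.00+30.27)/2 × 0.5 = 7.5675
  [0.5→4.5]: (30.27+32.84)/2 × 4 = 126.22
  [4.5→6]: (32.84+22.93)/2 × 1.5 = 41.8275
  [6→6.5]: (22.93+20.26)/2 × 0.5 = 10.7975
  [6.5→8]: (20.26+13.91)/2 × 1.5 = 25.6275
  Sum = 212.04 mg/L·hr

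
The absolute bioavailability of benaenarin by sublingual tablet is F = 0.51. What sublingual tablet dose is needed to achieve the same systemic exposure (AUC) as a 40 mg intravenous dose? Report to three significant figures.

For equal systemic exposure: F × D_ev = D_iv
D_ev = D_iv / F = 40 / 0.51 = 78.4314 mg

D_sublingual = 78.4 mg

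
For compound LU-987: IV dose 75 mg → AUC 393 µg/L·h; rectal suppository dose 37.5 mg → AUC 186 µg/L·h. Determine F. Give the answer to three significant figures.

F = (AUC_ev / D_ev) / (AUC_iv / D_iv)
  = (186/37.5) / (393/75)
  = 4.96 / 5.24 = 0.9466

F = 0.947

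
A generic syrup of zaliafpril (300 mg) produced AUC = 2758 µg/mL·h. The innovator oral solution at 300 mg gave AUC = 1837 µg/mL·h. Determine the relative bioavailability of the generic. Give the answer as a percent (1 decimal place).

F_rel = 150.1%

F_rel = (AUC_test/D_test) / (AUC_ref/D_ref)
      = (2758/300) / (1837/300)
      = 9.19333 / 6.12333 = 1.5014 = 150.14%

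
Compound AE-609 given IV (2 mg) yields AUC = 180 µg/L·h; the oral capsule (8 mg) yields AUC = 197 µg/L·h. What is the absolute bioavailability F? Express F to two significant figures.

F = (AUC_ev / D_ev) / (AUC_iv / D_iv)
  = (197/8) / (180/2)
  = 24.625 / 90 = 0.2736

F = 0.27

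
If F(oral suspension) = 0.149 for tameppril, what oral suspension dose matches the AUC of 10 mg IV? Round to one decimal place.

D_oral = 67.1 mg

For equal systemic exposure: F × D_ev = D_iv
D_ev = D_iv / F = 10 / 0.149 = 67.1141 mg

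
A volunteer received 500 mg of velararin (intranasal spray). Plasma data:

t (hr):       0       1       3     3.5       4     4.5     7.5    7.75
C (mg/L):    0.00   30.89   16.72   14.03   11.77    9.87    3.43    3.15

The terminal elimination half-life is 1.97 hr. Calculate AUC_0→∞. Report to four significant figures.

AUC = 112.3 mg/L·hr

Trapezoidal AUC_0→7.75:
  [0→1]: (0.00+30.89)/2 × 1 = 15.445
  [1→3]: (30.89+16.72)/2 × 2 = 47.61
  [3→3.5]: (16.72+14.03)/2 × 0.5 = 7.6875
  [3.5→4]: (14.03+11.77)/2 × 0.5 = 6.45
  [4→4.5]: (11.77+9.87)/2 × 0.5 = 5.41
  [4.5→7.5]: (9.87+3.43)/2 × 3 = 19.95
  [7.5→7.75]: (3.43+3.15)/2 × 0.25 = 0.8225
  Sum = 103.375 mg/L·hr
k_e = ln2 / t½ = 0.693147 / 1.97 = 0.3519 hr^-1
Extrapolated tail: C_last / k_e = 3.15 / 0.3519 = 8.951
AUC_0→∞ = 103.375 + 8.951 = 112.326 mg/L·hr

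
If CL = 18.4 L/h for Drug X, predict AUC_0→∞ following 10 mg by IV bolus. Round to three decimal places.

AUC_0→∞ = Dose_iv / CL
        = 10 / 18.4 = 0.543478 mg/L·h

AUC = 0.543 mg/L·h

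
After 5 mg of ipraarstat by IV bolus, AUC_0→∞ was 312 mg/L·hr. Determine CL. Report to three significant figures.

CL = 0.0160 L/hr

CL = Dose_iv / AUC_0→∞
   = 5 / 312 = 0.0160256 L/hr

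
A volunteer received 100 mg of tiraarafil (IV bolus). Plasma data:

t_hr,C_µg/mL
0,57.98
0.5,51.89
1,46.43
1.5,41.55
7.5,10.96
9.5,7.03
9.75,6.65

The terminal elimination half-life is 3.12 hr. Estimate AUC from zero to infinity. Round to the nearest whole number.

AUC = 281 µg/mL·hr

Trapezoidal AUC_0→9.75:
  [0→0.5]: (57.98+51.89)/2 × 0.5 = 27.4675
  [0.5→1]: (51.89+46.43)/2 × 0.5 = 24.58
  [1→1.5]: (46.43+41.55)/2 × 0.5 = 21.995
  [1.5→7.5]: (41.55+10.96)/2 × 6 = 157.53
  [7.5→9.5]: (10.96+7.03)/2 × 2 = 17.99
  [9.5→9.75]: (7.03+6.65)/2 × 0.25 = 1.71
  Sum = 251.2725 µg/mL·hr
k_e = ln2 / t½ = 0.693147 / 3.12 = 0.2222 hr^-1
Extrapolated tail: C_last / k_e = 6.65 / 0.2222 = 29.928
AUC_0→∞ = 251.2725 + 29.928 = 281.2005 µg/mL·hr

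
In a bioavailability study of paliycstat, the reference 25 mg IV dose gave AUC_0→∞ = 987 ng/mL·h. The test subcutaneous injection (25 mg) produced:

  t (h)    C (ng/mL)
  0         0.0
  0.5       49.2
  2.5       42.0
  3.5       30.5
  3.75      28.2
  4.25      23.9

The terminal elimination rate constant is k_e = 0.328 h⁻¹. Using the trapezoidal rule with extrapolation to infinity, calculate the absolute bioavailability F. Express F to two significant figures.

F = 0.24

Trapezoidal AUC_0→4.25 (subcutaneous injection):
  [0→0.5]: (0.0+49.2)/2 × 0.5 = 12.3
  [0.5→2.5]: (49.2+42.0)/2 × 2 = 91.2
  [2.5→3.5]: (42.0+30.5)/2 × 1 = 36.25
  [3.5→3.75]: (30.5+28.2)/2 × 0.25 = 7.3375
  [3.75→4.25]: (28.2+23.9)/2 × 0.5 = 13.025
  Sum = 160.1125 ng/mL·h
Tail: C_last/k_e = 23.9/0.328 = 72.866
AUC_0→∞ (subcutaneous injection) = 160.1125 + 72.866 = 232.9785 ng/mL·h
F = (AUC_ev/D_ev)/(AUC_iv/D_iv) = (232.9785/25)/(987/25) = 9.31914/39.48 = 0.2360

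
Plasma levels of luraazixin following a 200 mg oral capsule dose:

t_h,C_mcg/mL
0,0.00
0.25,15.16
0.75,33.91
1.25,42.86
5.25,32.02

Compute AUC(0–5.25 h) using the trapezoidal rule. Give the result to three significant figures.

AUC = 183 mcg/mL·h

Trapezoidal AUC_0→5.25:
  [0→0.25]: (0.00+15.16)/2 × 0.25 = 1.895
  [0.25→0.75]: (15.16+33.91)/2 × 0.5 = 12.2675
  [0.75→1.25]: (33.91+42.86)/2 × 0.5 = 19.1925
  [1.25→5.25]: (42.86+32.02)/2 × 4 = 149.76
  Sum = 183.115 mcg/mL·h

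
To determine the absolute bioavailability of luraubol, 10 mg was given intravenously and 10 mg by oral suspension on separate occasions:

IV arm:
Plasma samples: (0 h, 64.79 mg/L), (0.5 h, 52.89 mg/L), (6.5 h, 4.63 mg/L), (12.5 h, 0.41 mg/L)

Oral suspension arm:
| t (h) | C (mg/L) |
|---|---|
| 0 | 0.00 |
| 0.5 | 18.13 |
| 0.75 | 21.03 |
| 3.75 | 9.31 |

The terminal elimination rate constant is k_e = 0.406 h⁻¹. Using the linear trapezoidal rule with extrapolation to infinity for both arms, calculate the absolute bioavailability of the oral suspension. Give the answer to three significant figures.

Trapezoidal AUC_0→12.5 (IV):
  [0→0.5]: (64.79+52.89)/2 × 0.5 = 29.42
  [0.5→6.5]: (52.89+4.63)/2 × 6 = 172.56
  [6.5→12.5]: (4.63+0.41)/2 × 6 = 15.12
  Sum = 217.1 mg/L·h
IV tail: 0.41/0.406 = 1.010; AUC_iv,0→∞ = 217.1 + 1.010 = 218.11 mg/L·h
Trapezoidal AUC_0→3.75 (oral suspension):
  [0→0.5]: (0.00+18.13)/2 × 0.5 = 4.5325
  [0.5→0.75]: (18.13+21.03)/2 × 0.25 = 4.895
  [0.75→3.75]: (21.03+9.31)/2 × 3 = 45.51
  Sum = 54.9375 mg/L·h
oral suspension tail: 9.31/0.406 = 22.931; AUC_ev,0→∞ = 54.9375 + 22.931 = 77.8685 mg/L·h
F = (AUC_ev/D_ev)/(AUC_iv/D_iv) = (77.8685/10)/(218.11/10) = 7.78685/21.811 = 0.3570

F = 0.357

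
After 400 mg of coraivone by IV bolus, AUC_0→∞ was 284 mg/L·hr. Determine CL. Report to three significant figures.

CL = 1.41 L/hr

CL = Dose_iv / AUC_0→∞
   = 400 / 284 = 1.40845 L/hr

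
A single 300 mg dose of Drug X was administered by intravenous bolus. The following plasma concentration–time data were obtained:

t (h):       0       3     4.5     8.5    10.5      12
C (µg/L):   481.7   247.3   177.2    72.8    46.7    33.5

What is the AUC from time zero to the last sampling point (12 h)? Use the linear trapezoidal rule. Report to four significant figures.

Trapezoidal AUC_0→12:
  [0→3]: (481.7+247.3)/2 × 3 = 1093.5
  [3→4.5]: (247.3+177.2)/2 × 1.5 = 318.375
  [4.5→8.5]: (177.2+72.8)/2 × 4 = 500.0
  [8.5→10.5]: (72.8+46.7)/2 × 2 = 119.5
  [10.5→12]: (46.7+33.5)/2 × 1.5 = 60.15
  Sum = 2091.525 µg/L·h

AUC = 2092 µg/L·h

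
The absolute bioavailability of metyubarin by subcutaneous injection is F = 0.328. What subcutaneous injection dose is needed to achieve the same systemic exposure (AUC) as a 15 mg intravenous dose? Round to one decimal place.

D_subcutaneous = 45.7 mg

For equal systemic exposure: F × D_ev = D_iv
D_ev = D_iv / F = 15 / 0.328 = 45.7317 mg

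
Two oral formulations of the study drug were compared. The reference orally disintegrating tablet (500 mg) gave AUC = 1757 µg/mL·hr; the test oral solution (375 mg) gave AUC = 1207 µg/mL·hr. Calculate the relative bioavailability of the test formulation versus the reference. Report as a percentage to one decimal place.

F_rel = 91.6%

F_rel = (AUC_test/D_test) / (AUC_ref/D_ref)
      = (1207/375) / (1757/500)
      = 3.21867 / 3.514 = 0.9160 = 91.60%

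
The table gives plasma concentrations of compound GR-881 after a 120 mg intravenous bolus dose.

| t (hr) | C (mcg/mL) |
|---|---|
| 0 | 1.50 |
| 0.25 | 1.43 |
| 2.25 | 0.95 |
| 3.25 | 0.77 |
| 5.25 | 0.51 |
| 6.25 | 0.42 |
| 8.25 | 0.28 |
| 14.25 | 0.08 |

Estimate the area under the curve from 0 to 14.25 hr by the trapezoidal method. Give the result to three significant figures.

Trapezoidal AUC_0→14.25:
  [0→0.25]: (1.50+1.43)/2 × 0.25 = 0.36625
  [0.25→2.25]: (1.43+0.95)/2 × 2 = 2.38
  [2.25→3.25]: (0.95+0.77)/2 × 1 = 0.86
  [3.25→5.25]: (0.77+0.51)/2 × 2 = 1.28
  [5.25→6.25]: (0.51+0.42)/2 × 1 = 0.465
  [6.25→8.25]: (0.42+0.28)/2 × 2 = 0.7
  [8.25→14.25]: (0.28+0.08)/2 × 6 = 1.08
  Sum = 7.13125 mcg/mL·hr

AUC = 7.13 mcg/mL·hr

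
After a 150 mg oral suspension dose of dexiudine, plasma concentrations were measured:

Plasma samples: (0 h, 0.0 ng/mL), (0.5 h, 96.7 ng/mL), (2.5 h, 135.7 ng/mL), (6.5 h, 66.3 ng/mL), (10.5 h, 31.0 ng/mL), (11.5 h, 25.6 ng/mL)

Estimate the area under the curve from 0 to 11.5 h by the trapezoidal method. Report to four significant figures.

Trapezoidal AUC_0→11.5:
  [0→0.5]: (0.0+96.7)/2 × 0.5 = 24.175
  [0.5→2.5]: (96.7+135.7)/2 × 2 = 232.4
  [2.5→6.5]: (135.7+66.3)/2 × 4 = 404.0
  [6.5→10.5]: (66.3+31.0)/2 × 4 = 194.6
  [10.5→11.5]: (31.0+25.6)/2 × 1 = 28.3
  Sum = 883.475 ng/mL·h

AUC = 883.5 ng/mL·h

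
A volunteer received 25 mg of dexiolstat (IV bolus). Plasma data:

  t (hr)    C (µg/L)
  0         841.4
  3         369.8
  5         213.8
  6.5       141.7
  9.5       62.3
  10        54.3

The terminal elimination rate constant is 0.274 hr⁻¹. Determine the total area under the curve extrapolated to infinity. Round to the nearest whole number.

Trapezoidal AUC_0→10:
  [0→3]: (841.4+369.8)/2 × 3 = 1816.8
  [3→5]: (369.8+213.8)/2 × 2 = 583.6
  [5→6.5]: (213.8+141.7)/2 × 1.5 = 266.625
  [6.5→9.5]: (141.7+62.3)/2 × 3 = 306.0
  [9.5→10]: (62.3+54.3)/2 × 0.5 = 29.15
  Sum = 3002.175 µg/L·hr
Extrapolated tail: C_last / k_e = 54.3 / 0.274 = 198.175
AUC_0→∞ = 3002.175 + 198.175 = 3200.35 µg/L·hr

AUC = 3200 µg/L·hr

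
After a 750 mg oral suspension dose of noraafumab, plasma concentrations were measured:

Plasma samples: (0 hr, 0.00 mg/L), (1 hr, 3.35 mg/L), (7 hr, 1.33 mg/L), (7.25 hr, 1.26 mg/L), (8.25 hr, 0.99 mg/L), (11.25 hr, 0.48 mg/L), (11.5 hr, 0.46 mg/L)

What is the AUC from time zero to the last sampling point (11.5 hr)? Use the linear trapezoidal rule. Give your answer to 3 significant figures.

AUC = 19.5 mg/L·hr

Trapezoidal AUC_0→11.5:
  [0→1]: (0.00+3.35)/2 × 1 = 1.675
  [1→7]: (3.35+1.33)/2 × 6 = 14.04
  [7→7.25]: (1.33+1.26)/2 × 0.25 = 0.32375
  [7.25→8.25]: (1.26+0.99)/2 × 1 = 1.125
  [8.25→11.25]: (0.99+0.48)/2 × 3 = 2.205
  [11.25→11.5]: (0.48+0.46)/2 × 0.25 = 0.1175
  Sum = 19.48625 mg/L·hr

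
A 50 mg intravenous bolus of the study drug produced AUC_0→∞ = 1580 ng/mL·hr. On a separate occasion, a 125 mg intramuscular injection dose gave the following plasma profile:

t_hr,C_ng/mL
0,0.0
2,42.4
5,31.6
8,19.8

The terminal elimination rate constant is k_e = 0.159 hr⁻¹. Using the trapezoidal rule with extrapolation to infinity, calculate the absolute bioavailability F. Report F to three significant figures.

Trapezoidal AUC_0→8 (intramuscular injection):
  [0→2]: (0.0+42.4)/2 × 2 = 42.4
  [2→5]: (42.4+31.6)/2 × 3 = 111.0
  [5→8]: (31.6+19.8)/2 × 3 = 77.1
  Sum = 230.5 ng/mL·hr
Tail: C_last/k_e = 19.8/0.159 = 124.528
AUC_0→∞ (intramuscular injection) = 230.5 + 124.528 = 355.028 ng/mL·hr
F = (AUC_ev/D_ev)/(AUC_iv/D_iv) = (355.028/125)/(1580/50) = 2.840224/31.6 = 0.0899

F = 0.0899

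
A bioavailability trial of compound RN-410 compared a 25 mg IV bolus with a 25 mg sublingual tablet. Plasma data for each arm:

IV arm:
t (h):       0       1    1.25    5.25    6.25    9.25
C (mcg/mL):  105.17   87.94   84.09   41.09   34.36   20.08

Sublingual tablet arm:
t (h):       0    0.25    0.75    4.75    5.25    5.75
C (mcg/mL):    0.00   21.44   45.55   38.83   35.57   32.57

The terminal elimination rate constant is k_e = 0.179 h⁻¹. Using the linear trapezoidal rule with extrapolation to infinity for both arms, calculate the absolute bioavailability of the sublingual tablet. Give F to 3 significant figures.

F = 0.676

Trapezoidal AUC_0→9.25 (IV):
  [0→1]: (105.17+87.94)/2 × 1 = 96.555
  [1→1.25]: (87.94+84.09)/2 × 0.25 = 21.50375
  [1.25→5.25]: (84.09+41.09)/2 × 4 = 250.36
  [5.25→6.25]: (41.09+34.36)/2 × 1 = 37.725
  [6.25→9.25]: (34.36+20.08)/2 × 3 = 81.66
  Sum = 487.80375 mcg/mL·h
IV tail: 20.08/0.179 = 112.179; AUC_iv,0→∞ = 487.80375 + 112.179 = 599.98275 mcg/mL·h
Trapezoidal AUC_0→5.75 (sublingual tablet):
  [0→0.25]: (0.00+21.44)/2 × 0.25 = 2.68
  [0.25→0.75]: (21.44+45.55)/2 × 0.5 = 16.7475
  [0.75→4.75]: (45.55+38.83)/2 × 4 = 168.76
  [4.75→5.25]: (38.83+35.57)/2 × 0.5 = 18.6
  [5.25→5.75]: (35.57+32.57)/2 × 0.5 = 17.035
  Sum = 223.8225 mcg/mL·h
sublingual tablet tail: 32.57/0.179 = 181.955; AUC_ev,0→∞ = 223.8225 + 181.955 = 405.7775 mcg/mL·h
F = (AUC_ev/D_ev)/(AUC_iv/D_iv) = (405.7775/25)/(599.98275/25) = 16.2311/23.99931 = 0.6763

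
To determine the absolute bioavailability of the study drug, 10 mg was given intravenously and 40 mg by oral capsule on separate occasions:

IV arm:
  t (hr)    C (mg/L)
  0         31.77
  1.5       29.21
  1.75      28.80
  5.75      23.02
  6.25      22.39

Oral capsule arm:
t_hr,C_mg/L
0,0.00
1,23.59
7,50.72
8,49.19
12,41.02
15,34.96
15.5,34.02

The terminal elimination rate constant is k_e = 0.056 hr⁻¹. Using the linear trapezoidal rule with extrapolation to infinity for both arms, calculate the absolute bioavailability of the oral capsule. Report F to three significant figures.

F = 0.530

Trapezoidal AUC_0→6.25 (IV):
  [0→1.5]: (31.77+29.21)/2 × 1.5 = 45.735
  [1.5→1.75]: (29.21+28.80)/2 × 0.25 = 7.25125
  [1.75→5.75]: (28.80+23.02)/2 × 4 = 103.64
  [5.75→6.25]: (23.02+22.39)/2 × 0.5 = 11.3525
  Sum = 167.97875 mg/L·hr
IV tail: 22.39/0.056 = 399.821; AUC_iv,0→∞ = 167.97875 + 399.821 = 567.79975 mg/L·hr
Trapezoidal AUC_0→15.5 (oral capsule):
  [0→1]: (0.00+23.59)/2 × 1 = 11.795
  [1→7]: (23.59+50.72)/2 × 6 = 222.93
  [7→8]: (50.72+49.19)/2 × 1 = 49.955
  [8→12]: (49.19+41.02)/2 × 4 = 180.42
  [12→15]: (41.02+34.96)/2 × 3 = 113.97
  [15→15.5]: (34.96+34.02)/2 × 0.5 = 17.245
  Sum = 596.315 mg/L·hr
oral capsule tail: 34.02/0.056 = 607.500; AUC_ev,0→∞ = 596.315 + 607.500 = 1203.815 mg/L·hr
F = (AUC_ev/D_ev)/(AUC_iv/D_iv) = (1203.815/40)/(567.79975/10) = 30.095375/56.779975 = 0.5300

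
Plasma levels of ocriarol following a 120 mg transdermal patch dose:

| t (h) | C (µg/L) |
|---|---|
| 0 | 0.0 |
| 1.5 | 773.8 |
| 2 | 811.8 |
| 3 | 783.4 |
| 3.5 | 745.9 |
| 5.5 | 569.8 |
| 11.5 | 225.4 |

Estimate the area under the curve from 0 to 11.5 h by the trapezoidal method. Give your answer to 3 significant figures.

Trapezoidal AUC_0→11.5:
  [0→1.5]: (0.0+773.8)/2 × 1.5 = 580.35
  [1.5→2]: (773.8+811.8)/2 × 0.5 = 396.4
  [2→3]: (811.8+783.4)/2 × 1 = 797.6
  [3→3.5]: (783.4+745.9)/2 × 0.5 = 382.325
  [3.5→5.5]: (745.9+569.8)/2 × 2 = 1315.7
  [5.5→11.5]: (569.8+225.4)/2 × 6 = 2385.6
  Sum = 5857.975 µg/L·h

AUC = 5860 µg/L·h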